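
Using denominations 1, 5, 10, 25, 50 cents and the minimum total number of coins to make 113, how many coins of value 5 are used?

0

Use the largest denomination that fits, subtract, and repeat.
113 = 2×50 + 1×10 + 3×1
Count of 5: 0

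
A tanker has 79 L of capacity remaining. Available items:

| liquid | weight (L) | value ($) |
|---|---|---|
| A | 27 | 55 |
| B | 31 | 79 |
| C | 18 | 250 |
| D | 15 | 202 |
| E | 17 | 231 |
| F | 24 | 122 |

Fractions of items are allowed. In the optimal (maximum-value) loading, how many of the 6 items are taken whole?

Sort by value per unit weight and fill in that order.
Ratios (sorted): C 13.89, E 13.59, D 13.47, F 5.08, B 2.55, A 2.04
take C (18 @ 250); take E (17 @ 231); take D (15 @ 202); take F (24 @ 122); take 5/31 of B → 12.74. Capacity used 79/79.
4 item(s) taken whole; one partial (take 5/31 of B).

4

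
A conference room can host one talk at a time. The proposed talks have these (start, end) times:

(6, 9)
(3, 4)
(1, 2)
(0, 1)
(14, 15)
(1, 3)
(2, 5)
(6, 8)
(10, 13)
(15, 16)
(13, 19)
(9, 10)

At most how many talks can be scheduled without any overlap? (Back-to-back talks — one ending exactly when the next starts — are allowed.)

8

Greedy by earliest finish: after sorting by end time, pick each interval compatible with the last pick.
By end time: (0,1), (1,2), (1,3), (3,4), (2,5), (6,8), (6,9), (9,10), (10,13), (14,15), (15,16), (13,19).
Pick (0,1); next start ≥ 1 → (1,2); next start ≥ 2 → (3,4); next start ≥ 4 → (6,8); next start ≥ 8 → (9,10); next start ≥ 10 → (10,13); next start ≥ 13 → (14,15); next start ≥ 15 → (15,16).
Selected 8 talks.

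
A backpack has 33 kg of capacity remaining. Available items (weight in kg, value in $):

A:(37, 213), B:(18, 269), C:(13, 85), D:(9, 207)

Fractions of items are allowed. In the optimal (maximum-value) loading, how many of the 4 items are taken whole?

Ratios (sorted): D 23.00, B 14.94, C 6.54, A 5.76
take D (9 @ 207); take B (18 @ 269); take 6/13 of C → 39.23. Capacity used 33/33.
2 item(s) taken whole; one partial (take 6/13 of C).

2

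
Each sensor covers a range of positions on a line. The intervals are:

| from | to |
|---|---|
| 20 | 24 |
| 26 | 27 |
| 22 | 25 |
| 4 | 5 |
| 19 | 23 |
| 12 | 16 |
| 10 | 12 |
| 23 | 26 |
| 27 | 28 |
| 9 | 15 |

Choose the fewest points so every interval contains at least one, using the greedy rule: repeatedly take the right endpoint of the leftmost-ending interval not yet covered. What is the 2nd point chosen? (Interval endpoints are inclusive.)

12

By right end: [4,5]  [10,12]  [9,15]  [12,16]  [19,23]  [20,24]  [22,25]  [23,26]  [26,27]  [27,28]
[4,5] uncovered → point at 5; [10,12] uncovered → point at 12; [19,23] uncovered → point at 23; [26,27] uncovered → point at 27.
Points: 5, 12, 23, 27 (4 total).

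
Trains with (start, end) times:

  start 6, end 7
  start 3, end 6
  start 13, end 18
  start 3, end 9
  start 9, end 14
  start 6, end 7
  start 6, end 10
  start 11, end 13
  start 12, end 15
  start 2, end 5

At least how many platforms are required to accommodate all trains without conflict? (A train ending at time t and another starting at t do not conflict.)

4

Count concurrent intervals with a sweep; the peak is the room count.
Events (time:±→running): 2:+→1 3:+→2 3:+→3 5:-→2 6:-→1 6:+→2 6:+→3 6:+→4 … peak 4.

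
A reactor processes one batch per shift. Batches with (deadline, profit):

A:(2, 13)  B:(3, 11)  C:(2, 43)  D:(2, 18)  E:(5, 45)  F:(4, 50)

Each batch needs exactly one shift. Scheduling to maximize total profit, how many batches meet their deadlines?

5

Take jobs in profit order; each goes to the latest open slot no later than its deadline.
By profit: F(d4,50), E(d5,45), C(d2,43), D(d2,18), A(d2,13), B(d3,11)
F→slot 4; E→slot 5; C→slot 2; D→slot 1; A skipped; B→slot 3.
5 of 6 scheduled.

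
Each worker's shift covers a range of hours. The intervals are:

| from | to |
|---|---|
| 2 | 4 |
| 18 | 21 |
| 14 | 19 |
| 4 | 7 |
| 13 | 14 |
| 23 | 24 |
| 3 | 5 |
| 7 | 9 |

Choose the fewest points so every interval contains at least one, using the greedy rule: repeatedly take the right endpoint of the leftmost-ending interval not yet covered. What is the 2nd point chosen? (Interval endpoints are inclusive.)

9

Sort by right endpoint; whenever an interval is uncovered, place a point at its right end.
Sorted: [2,4] [3,5] [4,7] [7,9] [13,14] [14,19] [18,21] [23,24]
{[2,4],[3,5],[4,7]} hit by 4; {[7,9]} hit by 9; {[13,14],[14,19]} hit by 14; {[18,21]} hit by 21; {[23,24]} hit by 24.
Points: 4, 9, 14, 21, 24 (5 total).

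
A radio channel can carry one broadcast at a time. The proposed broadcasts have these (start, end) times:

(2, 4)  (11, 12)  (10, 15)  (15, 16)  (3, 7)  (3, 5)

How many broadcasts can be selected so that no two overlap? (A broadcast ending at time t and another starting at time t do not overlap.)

3

Sort by end time and greedily take each interval whose start is ≥ the last chosen end.
By end time: (2,4), (3,5), (3,7), (11,12), (10,15), (15,16).
Pick (2,4); next start ≥ 4 → (11,12); next start ≥ 12 → (15,16).
Selected 3 broadcasts.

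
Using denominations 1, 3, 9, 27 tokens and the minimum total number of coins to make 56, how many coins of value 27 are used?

2

Use the largest denomination that fits, subtract, and repeat.
56 = 2×27 + 2×1
Count of 27: 2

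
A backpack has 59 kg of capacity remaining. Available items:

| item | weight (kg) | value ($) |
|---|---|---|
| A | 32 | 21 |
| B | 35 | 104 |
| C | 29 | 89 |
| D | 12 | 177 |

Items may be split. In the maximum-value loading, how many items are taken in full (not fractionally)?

2

Sort by value per unit weight and fill in that order.
Ratios (sorted): D 14.75, C 3.07, B 2.97, A 0.66
take D (12 @ 177); take C (29 @ 89); take 18/35 of B → 53.49. Capacity used 59/59.
2 item(s) taken whole; one partial (take 18/35 of B).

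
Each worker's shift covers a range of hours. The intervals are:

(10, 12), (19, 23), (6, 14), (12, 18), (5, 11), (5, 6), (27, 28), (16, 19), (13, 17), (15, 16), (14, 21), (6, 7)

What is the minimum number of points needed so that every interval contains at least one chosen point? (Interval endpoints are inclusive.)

5

By right end: [5,6]  [6,7]  [5,11]  [10,12]  [6,14]  [15,16]  [13,17]  [12,18]  [16,19]  [14,21]  [19,23]  [27,28]
[5,6] uncovered → point at 6; [10,12] uncovered → point at 12; [15,16] uncovered → point at 16; [19,23] uncovered → point at 23; [27,28] uncovered → point at 28.
Points: 6, 12, 16, 23, 28 (5 total).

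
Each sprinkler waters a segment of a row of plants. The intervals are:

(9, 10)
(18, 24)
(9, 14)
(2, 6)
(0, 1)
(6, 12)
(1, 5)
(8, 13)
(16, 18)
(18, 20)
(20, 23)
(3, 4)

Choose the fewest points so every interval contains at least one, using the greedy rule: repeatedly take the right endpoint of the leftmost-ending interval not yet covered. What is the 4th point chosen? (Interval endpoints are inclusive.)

Process intervals by earliest right end; each time one isn't hit yet, stab at its right endpoint.
By right end: [0,1]  [3,4]  [1,5]  [2,6]  [9,10]  [6,12]  [8,13]  [9,14]  [16,18]  [18,20]  [20,23]  [18,24]
[0,1] uncovered → point at 1; [3,4] uncovered → point at 4; [9,10] uncovered → point at 10; [16,18] uncovered → point at 18; [20,23] uncovered → point at 23.
Points: 1, 4, 10, 18, 23 (5 total).

18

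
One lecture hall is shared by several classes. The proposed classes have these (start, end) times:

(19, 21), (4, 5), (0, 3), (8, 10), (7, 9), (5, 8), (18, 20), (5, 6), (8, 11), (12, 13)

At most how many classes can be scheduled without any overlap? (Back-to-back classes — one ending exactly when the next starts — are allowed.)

By end time: (0,3), (4,5), (5,6), (5,8), (7,9), (8,10), (8,11), (12,13), (18,20), (19,21).
Pick (0,3); next start ≥ 3 → (4,5); next start ≥ 5 → (5,6); next start ≥ 6 → (7,9); next start ≥ 9 → (12,13); next start ≥ 13 → (18,20).
Selected 6 classes.

6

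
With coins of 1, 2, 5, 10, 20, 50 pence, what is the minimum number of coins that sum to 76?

4

76 = 1×50 + 1×20 + 1×5 + 1×1
Total coins = 1 + 1 + 1 + 1 = 4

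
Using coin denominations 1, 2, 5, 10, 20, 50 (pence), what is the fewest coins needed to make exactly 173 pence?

Greedy: take as many of the largest coin as possible, then repeat with the remainder.
173 = 3×50 + 1×20 + 1×2 + 1×1
Total coins = 3 + 1 + 1 + 1 = 6

6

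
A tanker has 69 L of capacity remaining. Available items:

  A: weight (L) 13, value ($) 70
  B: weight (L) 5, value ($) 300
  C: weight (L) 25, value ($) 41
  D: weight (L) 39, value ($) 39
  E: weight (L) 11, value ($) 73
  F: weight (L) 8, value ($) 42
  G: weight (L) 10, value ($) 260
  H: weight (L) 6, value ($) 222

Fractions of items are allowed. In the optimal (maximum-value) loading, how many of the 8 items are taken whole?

6

Greedy by value/weight ratio, highest first.
Ratios (sorted): B 60.00, H 37.00, G 26.00, E 6.64, A 5.38, F 5.25, C 1.64, D 1.00
take B (5 @ 300); take H (6 @ 222); take G (10 @ 260); take E (11 @ 73); take A (13 @ 70); take F (8 @ 42); take 16/25 of C → 26.24. Capacity used 69/69.
6 item(s) taken whole; one partial (take 16/25 of C).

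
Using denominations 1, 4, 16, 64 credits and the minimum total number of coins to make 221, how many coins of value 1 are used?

Greedy: take as many of the largest coin as possible, then repeat with the remainder.
221 − 3×64→29 − 1×16→13 − 3×4→1 − 1×1→0
Count of 1: 1

1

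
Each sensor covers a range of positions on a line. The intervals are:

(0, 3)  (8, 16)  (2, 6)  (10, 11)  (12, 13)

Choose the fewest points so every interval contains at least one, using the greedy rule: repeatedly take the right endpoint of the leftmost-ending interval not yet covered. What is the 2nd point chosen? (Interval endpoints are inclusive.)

Sort by right endpoint; whenever an interval is uncovered, place a point at its right end.
By right end: [0,3]  [2,6]  [10,11]  [12,13]  [8,16]
[0,3] uncovered → point at 3; [10,11] uncovered → point at 11; [12,13] uncovered → point at 13.
Points: 3, 11, 13 (3 total).

11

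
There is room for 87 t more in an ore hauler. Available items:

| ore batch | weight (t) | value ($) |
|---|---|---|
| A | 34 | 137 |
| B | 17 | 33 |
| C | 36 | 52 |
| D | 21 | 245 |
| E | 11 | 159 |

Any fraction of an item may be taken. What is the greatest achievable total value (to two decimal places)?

579.78

Greedy by value/weight ratio, highest first.
Ratios (sorted): E 14.45, D 11.67, A 4.03, B 1.94, C 1.44
take E (11 @ 159); take D (21 @ 245); take A (34 @ 137); take B (17 @ 33); take 4/36 of C → 5.78. Capacity used 87/87.
Total value = 579.78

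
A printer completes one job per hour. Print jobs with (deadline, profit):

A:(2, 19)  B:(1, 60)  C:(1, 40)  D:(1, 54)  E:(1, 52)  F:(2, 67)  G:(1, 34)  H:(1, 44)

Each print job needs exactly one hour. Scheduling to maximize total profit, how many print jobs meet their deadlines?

By profit: F(d2,67), B(d1,60), D(d1,54), E(d1,52), H(d1,44), C(d1,40), G(d1,34), A(d2,19)
F→slot 2; B→slot 1; D skipped; E skipped; H skipped; C skipped; G skipped; A skipped.
2 of 8 scheduled.

2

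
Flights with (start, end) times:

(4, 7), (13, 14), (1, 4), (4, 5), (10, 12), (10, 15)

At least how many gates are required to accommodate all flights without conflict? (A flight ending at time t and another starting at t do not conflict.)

2

Count concurrent intervals with a sweep; the peak is the room count.
starts: [1, 4, 4, 10, 10, 13]
ends:   [4, 5, 7, 12, 14, 15]
s1→1 e4→0 s4→1 s4→2  — peak 2.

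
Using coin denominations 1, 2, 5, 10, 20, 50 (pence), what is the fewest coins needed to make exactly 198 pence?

8

198 − 3×50→48 − 2×20→8 − 1×5→3 − 1×2→1 − 1×1→0
Total coins = 3 + 2 + 1 + 1 + 1 = 8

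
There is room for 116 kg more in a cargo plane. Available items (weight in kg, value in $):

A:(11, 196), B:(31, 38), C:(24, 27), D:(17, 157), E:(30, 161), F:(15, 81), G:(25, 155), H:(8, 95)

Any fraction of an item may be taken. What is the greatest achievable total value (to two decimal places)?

857.26

Greedy by value/weight ratio, highest first.
Ratios (sorted): A 17.82, H 11.88, D 9.24, G 6.20, F 5.40, E 5.37, B 1.23, C 1.12
take A (11 @ 196); take H (8 @ 95); take D (17 @ 157); take G (25 @ 155); take F (15 @ 81); take E (30 @ 161); take 10/31 of B → 12.26. Capacity used 116/116.
Total value = 857.26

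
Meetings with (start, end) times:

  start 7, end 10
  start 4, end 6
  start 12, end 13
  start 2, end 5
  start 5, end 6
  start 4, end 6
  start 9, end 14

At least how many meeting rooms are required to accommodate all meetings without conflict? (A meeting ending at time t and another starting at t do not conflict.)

3

The answer is the maximum number of intervals overlapping at any instant.
Events (time:±→running): 2:+→1 4:+→2 4:+→3 … peak 3.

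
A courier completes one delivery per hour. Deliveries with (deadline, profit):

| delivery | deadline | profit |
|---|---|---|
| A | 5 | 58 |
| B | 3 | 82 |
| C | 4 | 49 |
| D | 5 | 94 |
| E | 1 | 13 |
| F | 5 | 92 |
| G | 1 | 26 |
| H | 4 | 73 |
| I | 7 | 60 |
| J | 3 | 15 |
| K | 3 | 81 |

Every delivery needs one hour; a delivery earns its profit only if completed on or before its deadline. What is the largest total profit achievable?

Sort by profit descending; place each in the latest free slot ≤ its deadline.
Profit order: D=94 F=92 B=82 K=81 H=73 I=60 A=58 C=49 G=26 J=15 E=13
Assign: D→slot 5, F→slot 4, B→slot 3, K→slot 2, H→slot 1, I→slot 7, A skipped, C skipped, G skipped, J skipped, E skipped.
Slots: [1:H] [2:K] [3:B] [4:F] [5:D] [7:I]
Profit = 73 + 81 + 82 + 92 + 94 + 60 = 482

482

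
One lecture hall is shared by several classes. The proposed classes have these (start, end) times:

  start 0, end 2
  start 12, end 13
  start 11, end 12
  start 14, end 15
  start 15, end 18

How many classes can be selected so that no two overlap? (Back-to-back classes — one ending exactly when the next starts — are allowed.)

5

Greedy by earliest finish: after sorting by end time, pick each interval compatible with the last pick.
Sorted by end: (0,2)  (11,12)  (12,13)  (14,15)  (15,18)
take (0,2); take (11,12); take (12,13); take (14,15); take (15,18).
Selected 5 classes.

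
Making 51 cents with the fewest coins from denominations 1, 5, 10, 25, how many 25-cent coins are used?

51 − 2×25→1 − 1×1→0
Count of 25: 2

2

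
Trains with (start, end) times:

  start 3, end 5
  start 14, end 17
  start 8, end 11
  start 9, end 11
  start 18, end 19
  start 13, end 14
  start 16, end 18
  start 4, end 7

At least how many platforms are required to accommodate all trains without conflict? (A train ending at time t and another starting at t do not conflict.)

The answer is the maximum number of intervals overlapping at any instant.
starts: [3, 4, 8, 9, 13, 14, 16, 18]
ends:   [5, 7, 11, 11, 14, 17, 18, 19]
s3→1 s4→2  — peak 2.

2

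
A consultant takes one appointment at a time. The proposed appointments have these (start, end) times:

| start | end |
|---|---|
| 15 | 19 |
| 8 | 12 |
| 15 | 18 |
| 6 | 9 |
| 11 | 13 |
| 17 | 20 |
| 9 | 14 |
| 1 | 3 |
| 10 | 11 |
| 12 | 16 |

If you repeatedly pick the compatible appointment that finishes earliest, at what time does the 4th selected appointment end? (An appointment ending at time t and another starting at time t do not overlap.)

13

Greedy by earliest finish: after sorting by end time, pick each interval compatible with the last pick.
Sorted by end: (1,3)  (6,9)  (10,11)  (8,12)  (11,13)  (9,14)  (12,16)  (15,18)  (15,19)  (17,20)
take (1,3); take (6,9); take (10,11); skip (8,12); take (11,13); skip (9,14); take (15,18); skip (17,20).
Selected: (1,3) (6,9) (10,11) (11,13) (15,18)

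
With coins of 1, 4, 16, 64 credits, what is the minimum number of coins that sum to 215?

Use the largest denomination that fits, subtract, and repeat.
215 = 3×64 + 1×16 + 1×4 + 3×1
Total coins = 3 + 1 + 1 + 3 = 8

8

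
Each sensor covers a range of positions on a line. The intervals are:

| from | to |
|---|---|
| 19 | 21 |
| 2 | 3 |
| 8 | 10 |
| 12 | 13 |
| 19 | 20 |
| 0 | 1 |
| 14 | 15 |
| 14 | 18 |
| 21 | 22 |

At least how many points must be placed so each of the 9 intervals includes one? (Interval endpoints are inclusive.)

7

By right end: [0,1]  [2,3]  [8,10]  [12,13]  [14,15]  [14,18]  [19,20]  [19,21]  [21,22]
[0,1] uncovered → point at 1; [2,3] uncovered → point at 3; [8,10] uncovered → point at 10; [12,13] uncovered → point at 13; [14,15] uncovered → point at 15; [19,20] uncovered → point at 20; [21,22] uncovered → point at 22.
Points: 1, 3, 10, 13, 15, 20, 22 (7 total).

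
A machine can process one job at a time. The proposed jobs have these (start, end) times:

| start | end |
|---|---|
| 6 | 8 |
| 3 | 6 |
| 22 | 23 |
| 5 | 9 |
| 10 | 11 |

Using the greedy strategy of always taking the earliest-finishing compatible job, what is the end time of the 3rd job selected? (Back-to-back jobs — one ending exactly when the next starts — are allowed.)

Sorted by end: (3,6)  (6,8)  (5,9)  (10,11)  (22,23)
take (3,6); take (6,8); take (10,11); take (22,23).
Selected: (3,6) (6,8) (10,11) (22,23)

11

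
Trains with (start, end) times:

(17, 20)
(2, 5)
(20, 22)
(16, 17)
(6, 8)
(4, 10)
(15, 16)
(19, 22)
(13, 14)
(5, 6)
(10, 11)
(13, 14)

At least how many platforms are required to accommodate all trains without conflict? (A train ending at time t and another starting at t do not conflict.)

The answer is the maximum number of intervals overlapping at any instant.
starts: [2, 4, 5, 6, 10, 13, 13, 15, 16, 17, 19, 20]
ends:   [5, 6, 8, 10, 11, 14, 14, 16, 17, 20, 22, 22]
s2→1 s4→2  — peak 2.

2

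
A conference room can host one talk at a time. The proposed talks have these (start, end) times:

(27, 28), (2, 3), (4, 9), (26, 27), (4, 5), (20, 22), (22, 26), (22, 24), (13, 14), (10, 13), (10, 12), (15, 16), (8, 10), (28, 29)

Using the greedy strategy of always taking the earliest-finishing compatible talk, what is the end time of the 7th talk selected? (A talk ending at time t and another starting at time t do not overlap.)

Sort by end time and greedily take each interval whose start is ≥ the last chosen end.
Sorted by end: (2,3)  (4,5)  (4,9)  (8,10)  (10,12)  (10,13)  (13,14)  (15,16)  (20,22)  (22,24)  (22,26)  (26,27)  (27,28)  (28,29)
take (2,3); take (4,5); skip (4,9); take (8,10); take (10,12); take (13,14); take (15,16); take (20,22); take (22,24); take (26,27); take (27,28); take (28,29).
Selected: (2,3) (4,5) (8,10) (10,12) (13,14) (15,16) (20,22) (22,24) (26,27) (27,28) (28,29)

22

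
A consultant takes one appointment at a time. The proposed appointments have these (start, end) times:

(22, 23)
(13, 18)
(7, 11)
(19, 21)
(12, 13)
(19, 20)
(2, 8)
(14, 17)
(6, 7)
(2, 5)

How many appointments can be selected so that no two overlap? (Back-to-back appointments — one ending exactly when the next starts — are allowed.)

7

Order by finish time; keep every interval that doesn't clash with the previous kept one.
Sorted by end: (2,5)  (6,7)  (2,8)  (7,11)  (12,13)  (14,17)  (13,18)  (19,20)  (19,21)  (22,23)
take (2,5); take (6,7); take (7,11); take (12,13); take (14,17); skip (13,18); take (19,20); skip (19,21); take (22,23).
Selected 7 appointments.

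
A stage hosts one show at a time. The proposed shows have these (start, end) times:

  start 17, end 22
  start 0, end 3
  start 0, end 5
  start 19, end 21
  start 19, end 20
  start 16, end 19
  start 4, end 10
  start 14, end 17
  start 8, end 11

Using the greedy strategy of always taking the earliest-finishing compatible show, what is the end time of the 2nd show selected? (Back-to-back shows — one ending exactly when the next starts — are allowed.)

Sorted by end: (0,3)  (0,5)  (4,10)  (8,11)  (14,17)  (16,19)  (19,20)  (19,21)  (17,22)
take (0,3); take (4,10); skip (8,11); take (14,17); take (19,20).
Selected: (0,3) (4,10) (14,17) (19,20)

10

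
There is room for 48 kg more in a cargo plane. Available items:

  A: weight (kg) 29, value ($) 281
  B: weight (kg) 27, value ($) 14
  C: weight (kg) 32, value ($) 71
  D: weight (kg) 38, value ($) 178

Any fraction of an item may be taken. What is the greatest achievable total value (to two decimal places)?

Order: A (281/29=9.69) > D (178/38=4.68) > C (71/32=2.22) > B (14/27=0.52)
Fill: take A (29 @ 281) → take 19/38 of D → 89.00; 48/48 used.
Total value = 370.00

370.00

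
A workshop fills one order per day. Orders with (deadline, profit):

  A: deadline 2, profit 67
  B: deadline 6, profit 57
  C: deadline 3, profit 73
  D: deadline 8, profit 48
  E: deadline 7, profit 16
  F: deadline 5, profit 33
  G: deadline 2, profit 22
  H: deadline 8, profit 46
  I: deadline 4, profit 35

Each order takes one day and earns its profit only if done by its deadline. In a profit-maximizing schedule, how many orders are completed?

Sort by profit descending; place each in the latest free slot ≤ its deadline.
Profit order: C=73 A=67 B=57 D=48 H=46 I=35 F=33 G=22 E=16
Assign: C→slot 3, A→slot 2, B→slot 6, D→slot 8, H→slot 7, I→slot 4, F→slot 5, G→slot 1, E skipped.
Slots: [1:G] [2:A] [3:C] [4:I] [5:F] [6:B] [7:H] [8:D]
8 of 9 scheduled.

8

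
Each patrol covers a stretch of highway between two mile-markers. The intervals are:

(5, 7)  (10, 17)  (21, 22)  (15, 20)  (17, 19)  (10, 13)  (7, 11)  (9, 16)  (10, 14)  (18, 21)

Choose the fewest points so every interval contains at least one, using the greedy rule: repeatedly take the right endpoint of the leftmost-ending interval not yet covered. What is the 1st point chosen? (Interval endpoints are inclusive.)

7

By right end: [5,7]  [7,11]  [10,13]  [10,14]  [9,16]  [10,17]  [17,19]  [15,20]  [18,21]  [21,22]
[5,7] uncovered → point at 7; [10,13] uncovered → point at 13; [17,19] uncovered → point at 19; [21,22] uncovered → point at 22.
Points: 7, 13, 19, 22 (4 total).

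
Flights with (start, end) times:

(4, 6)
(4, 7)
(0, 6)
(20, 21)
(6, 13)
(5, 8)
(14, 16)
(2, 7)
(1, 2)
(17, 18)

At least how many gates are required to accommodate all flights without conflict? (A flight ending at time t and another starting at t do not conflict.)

5

starts: [0, 1, 2, 4, 4, 5, 6, 14, 17, 20]
ends:   [2, 6, 6, 7, 7, 8, 13, 16, 18, 21]
s0→1 s1→2 e2→1 s2→2 s4→3 s4→4 s5→5  — peak 5.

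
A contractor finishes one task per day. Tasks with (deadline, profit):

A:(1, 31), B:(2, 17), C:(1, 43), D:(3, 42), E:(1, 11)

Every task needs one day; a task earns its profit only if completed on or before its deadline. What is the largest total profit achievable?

102

Profit order: C=43 D=42 A=31 B=17 E=11
Assign: C→slot 1, D→slot 3, A skipped, B→slot 2, E skipped.
Slots: [1:C] [2:B] [3:D]
Profit = 43 + 17 + 42 = 102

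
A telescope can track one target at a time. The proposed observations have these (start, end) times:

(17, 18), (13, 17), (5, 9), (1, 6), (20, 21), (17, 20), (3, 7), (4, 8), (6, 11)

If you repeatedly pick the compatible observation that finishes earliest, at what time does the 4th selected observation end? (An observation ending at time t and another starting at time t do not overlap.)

Sorted by end: (1,6)  (3,7)  (4,8)  (5,9)  (6,11)  (13,17)  (17,18)  (17,20)  (20,21)
take (1,6); skip (4,8); take (6,11); take (13,17); take (17,18); take (20,21).
Selected: (1,6) (6,11) (13,17) (17,18) (20,21)

18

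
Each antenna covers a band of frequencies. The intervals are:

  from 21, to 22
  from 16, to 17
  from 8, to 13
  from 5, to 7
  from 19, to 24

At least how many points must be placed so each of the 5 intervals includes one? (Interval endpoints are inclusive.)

4

Sort by right endpoint; whenever an interval is uncovered, place a point at its right end.
By right end: [5,7]  [8,13]  [16,17]  [21,22]  [19,24]
[5,7] uncovered → point at 7; [8,13] uncovered → point at 13; [16,17] uncovered → point at 17; [21,22] uncovered → point at 22.
Points: 7, 13, 17, 22 (4 total).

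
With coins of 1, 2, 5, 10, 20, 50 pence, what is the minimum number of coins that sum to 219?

8

219 − 4×50→19 − 1×10→9 − 1×5→4 − 2×2→0
Total coins = 4 + 1 + 1 + 2 = 8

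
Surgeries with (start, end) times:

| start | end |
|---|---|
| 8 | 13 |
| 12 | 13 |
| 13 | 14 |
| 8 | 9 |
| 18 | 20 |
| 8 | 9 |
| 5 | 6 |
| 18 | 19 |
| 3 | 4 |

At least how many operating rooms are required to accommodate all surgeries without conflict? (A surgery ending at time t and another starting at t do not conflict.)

Events (time:±→running): 3:+→1 4:-→0 5:+→1 6:-→0 8:+→1 8:+→2 8:+→3 … peak 3.

3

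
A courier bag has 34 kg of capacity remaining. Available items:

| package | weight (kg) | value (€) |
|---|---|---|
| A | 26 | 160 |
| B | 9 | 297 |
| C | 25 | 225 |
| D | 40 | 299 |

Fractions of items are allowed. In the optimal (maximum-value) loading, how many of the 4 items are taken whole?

2

Greedy by value/weight ratio, highest first.
Ratios (sorted): B 33.00, C 9.00, D 7.47, A 6.15
take B (9 @ 297); take C (25 @ 225). Capacity used 34/34.
2 item(s) taken whole.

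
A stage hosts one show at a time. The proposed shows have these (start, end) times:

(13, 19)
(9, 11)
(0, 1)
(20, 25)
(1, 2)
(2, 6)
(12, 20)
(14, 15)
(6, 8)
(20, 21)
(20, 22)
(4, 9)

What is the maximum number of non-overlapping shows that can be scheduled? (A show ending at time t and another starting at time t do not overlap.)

Greedy by earliest finish: after sorting by end time, pick each interval compatible with the last pick.
By end time: (0,1), (1,2), (2,6), (6,8), (4,9), (9,11), (14,15), (13,19), (12,20), (20,21), (20,22), (20,25).
Pick (0,1); next start ≥ 1 → (1,2); next start ≥ 2 → (2,6); next start ≥ 6 → (6,8); next start ≥ 8 → (9,11); next start ≥ 11 → (14,15); next start ≥ 15 → (20,21).
Selected 7 shows.

7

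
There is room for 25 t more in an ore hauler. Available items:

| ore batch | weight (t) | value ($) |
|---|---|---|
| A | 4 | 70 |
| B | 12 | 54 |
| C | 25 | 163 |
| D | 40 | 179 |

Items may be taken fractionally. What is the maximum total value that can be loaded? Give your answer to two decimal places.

Order: A (70/4=17.50) > C (163/25=6.52) > B (54/12=4.50) > D (179/40=4.47)
Fill: take A (4 @ 70) → take 21/25 of C → 136.92; 25/25 used.
Total value = 206.92

206.92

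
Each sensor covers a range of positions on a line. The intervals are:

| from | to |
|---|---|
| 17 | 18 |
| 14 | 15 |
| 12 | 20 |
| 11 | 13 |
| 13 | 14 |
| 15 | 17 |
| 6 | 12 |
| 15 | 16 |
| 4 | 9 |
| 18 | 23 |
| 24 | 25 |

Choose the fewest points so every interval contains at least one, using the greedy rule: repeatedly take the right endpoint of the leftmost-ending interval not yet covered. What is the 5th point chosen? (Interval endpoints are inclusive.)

25

By right end: [4,9]  [6,12]  [11,13]  [13,14]  [14,15]  [15,16]  [15,17]  [17,18]  [12,20]  [18,23]  [24,25]
[4,9] uncovered → point at 9; [11,13] uncovered → point at 13; [14,15] uncovered → point at 15; [17,18] uncovered → point at 18; [24,25] uncovered → point at 25.
Points: 9, 13, 15, 18, 25 (5 total).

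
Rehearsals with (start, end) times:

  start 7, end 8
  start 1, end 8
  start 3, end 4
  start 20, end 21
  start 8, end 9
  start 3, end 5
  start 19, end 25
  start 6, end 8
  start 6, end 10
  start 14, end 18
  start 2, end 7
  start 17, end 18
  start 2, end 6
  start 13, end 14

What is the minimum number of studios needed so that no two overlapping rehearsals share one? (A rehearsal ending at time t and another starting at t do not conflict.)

5

The answer is the maximum number of intervals overlapping at any instant.
starts: [1, 2, 2, 3, 3, 6, 6, 7, 8, 13, 14, 17, 19, 20]
ends:   [4, 5, 6, 7, 8, 8, 8, 9, 10, 14, 18, 18, 21, 25]
s1→1 s2→2 s2→3 s3→4 s3→5  — peak 5.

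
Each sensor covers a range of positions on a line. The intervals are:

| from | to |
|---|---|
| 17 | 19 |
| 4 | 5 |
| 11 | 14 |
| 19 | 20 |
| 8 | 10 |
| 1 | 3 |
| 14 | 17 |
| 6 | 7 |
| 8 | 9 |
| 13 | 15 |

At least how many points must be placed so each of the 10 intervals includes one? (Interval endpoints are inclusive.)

6

Sort by right endpoint; whenever an interval is uncovered, place a point at its right end.
Sorted: [1,3] [4,5] [6,7] [8,9] [8,10] [11,14] [13,15] [14,17] [17,19] [19,20]
{[1,3]} hit by 3; {[4,5]} hit by 5; {[6,7]} hit by 7; {[8,9],[8,10]} hit by 9; {[11,14],[13,15],[14,17]} hit by 14; {[17,19],[19,20]} hit by 19.
Points: 3, 5, 7, 9, 14, 19 (6 total).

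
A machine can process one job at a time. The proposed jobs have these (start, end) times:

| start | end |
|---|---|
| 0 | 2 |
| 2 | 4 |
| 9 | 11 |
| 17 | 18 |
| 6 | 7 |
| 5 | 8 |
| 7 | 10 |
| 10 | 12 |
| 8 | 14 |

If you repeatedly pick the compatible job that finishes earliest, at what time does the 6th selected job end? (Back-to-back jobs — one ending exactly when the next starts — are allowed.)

Greedy by earliest finish: after sorting by end time, pick each interval compatible with the last pick.
By end time: (0,2), (2,4), (6,7), (5,8), (7,10), (9,11), (10,12), (8,14), (17,18).
Pick (0,2); next start ≥ 2 → (2,4); next start ≥ 4 → (6,7); next start ≥ 7 → (7,10); next start ≥ 10 → (10,12); next start ≥ 12 → (17,18).
Selected: (0,2) (2,4) (6,7) (7,10) (10,12) (17,18)

18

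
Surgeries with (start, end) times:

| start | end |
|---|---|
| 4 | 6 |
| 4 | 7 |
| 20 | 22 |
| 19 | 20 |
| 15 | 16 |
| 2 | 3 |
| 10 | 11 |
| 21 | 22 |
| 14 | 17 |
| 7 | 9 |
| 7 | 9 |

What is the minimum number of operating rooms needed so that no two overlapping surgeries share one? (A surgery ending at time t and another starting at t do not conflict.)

The answer is the maximum number of intervals overlapping at any instant.
starts: [2, 4, 4, 7, 7, 10, 14, 15, 19, 20, 21]
ends:   [3, 6, 7, 9, 9, 11, 16, 17, 20, 22, 22]
s2→1 e3→0 s4→1 s4→2  — peak 2.

2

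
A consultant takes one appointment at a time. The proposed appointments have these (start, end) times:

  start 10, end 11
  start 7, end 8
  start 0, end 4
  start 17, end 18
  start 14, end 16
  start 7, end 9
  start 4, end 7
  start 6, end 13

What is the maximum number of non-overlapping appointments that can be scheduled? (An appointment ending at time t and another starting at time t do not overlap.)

6

Sort by end time and greedily take each interval whose start is ≥ the last chosen end.
Sorted by end: (0,4)  (4,7)  (7,8)  (7,9)  (10,11)  (6,13)  (14,16)  (17,18)
take (0,4); take (4,7); take (7,8); take (10,11); take (14,16); take (17,18).
Selected 6 appointments.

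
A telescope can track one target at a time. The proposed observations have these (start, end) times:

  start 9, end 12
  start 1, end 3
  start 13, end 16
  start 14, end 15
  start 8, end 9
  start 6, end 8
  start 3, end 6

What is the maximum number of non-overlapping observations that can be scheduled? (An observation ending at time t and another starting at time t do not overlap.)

Sort by end time and greedily take each interval whose start is ≥ the last chosen end.
Sorted by end: (1,3)  (3,6)  (6,8)  (8,9)  (9,12)  (14,15)  (13,16)
take (1,3); take (3,6); take (6,8); take (8,9); take (9,12); take (14,15); skip (13,16).
Selected 6 observations.

6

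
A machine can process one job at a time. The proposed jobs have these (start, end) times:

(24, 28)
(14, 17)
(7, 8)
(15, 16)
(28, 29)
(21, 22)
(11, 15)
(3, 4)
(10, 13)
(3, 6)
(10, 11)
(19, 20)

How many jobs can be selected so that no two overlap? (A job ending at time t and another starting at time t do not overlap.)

9

Order by finish time; keep every interval that doesn't clash with the previous kept one.
Sorted by end: (3,4)  (3,6)  (7,8)  (10,11)  (10,13)  (11,15)  (15,16)  (14,17)  (19,20)  (21,22)  (24,28)  (28,29)
take (3,4); take (7,8); take (10,11); take (11,15); take (15,16); take (19,20); take (21,22); take (24,28); take (28,29).
Selected 9 jobs.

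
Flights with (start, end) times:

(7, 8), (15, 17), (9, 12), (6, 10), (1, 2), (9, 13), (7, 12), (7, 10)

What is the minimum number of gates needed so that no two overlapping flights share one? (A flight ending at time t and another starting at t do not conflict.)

5

Count concurrent intervals with a sweep; the peak is the room count.
starts: [1, 6, 7, 7, 7, 9, 9, 15]
ends:   [2, 8, 10, 10, 12, 12, 13, 17]
s1→1 e2→0 s6→1 s7→2 s7→3 s7→4 e8→3 s9→4 s9→5  — peak 5.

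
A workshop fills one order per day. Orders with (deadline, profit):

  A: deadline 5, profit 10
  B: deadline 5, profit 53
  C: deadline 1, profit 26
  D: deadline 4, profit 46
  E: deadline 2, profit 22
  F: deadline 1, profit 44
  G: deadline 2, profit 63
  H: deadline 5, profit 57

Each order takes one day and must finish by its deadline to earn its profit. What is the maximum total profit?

Take jobs in profit order; each goes to the latest open slot no later than its deadline.
Profit order: G=63 H=57 B=53 D=46 F=44 C=26 E=22 A=10
Assign: G→slot 2, H→slot 5, B→slot 4, D→slot 3, F→slot 1, C skipped, E skipped, A skipped.
Slots: [1:F] [2:G] [3:D] [4:B] [5:H]
Profit = 44 + 63 + 46 + 53 + 57 = 263

263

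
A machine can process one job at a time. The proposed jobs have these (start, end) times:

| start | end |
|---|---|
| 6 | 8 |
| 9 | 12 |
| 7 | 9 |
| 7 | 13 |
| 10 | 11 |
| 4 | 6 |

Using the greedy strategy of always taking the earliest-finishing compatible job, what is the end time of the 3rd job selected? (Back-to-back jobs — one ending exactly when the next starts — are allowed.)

11

Sorted by end: (4,6)  (6,8)  (7,9)  (10,11)  (9,12)  (7,13)
take (4,6); take (6,8); take (10,11).
Selected: (4,6) (6,8) (10,11)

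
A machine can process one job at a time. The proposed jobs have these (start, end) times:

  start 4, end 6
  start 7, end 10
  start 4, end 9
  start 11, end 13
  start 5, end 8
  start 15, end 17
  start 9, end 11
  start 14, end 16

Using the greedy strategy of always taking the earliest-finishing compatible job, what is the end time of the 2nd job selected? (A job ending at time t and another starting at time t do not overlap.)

Greedy by earliest finish: after sorting by end time, pick each interval compatible with the last pick.
Sorted by end: (4,6)  (5,8)  (4,9)  (7,10)  (9,11)  (11,13)  (14,16)  (15,17)
take (4,6); skip (4,9); take (7,10); take (11,13); take (14,16).
Selected: (4,6) (7,10) (11,13) (14,16)

10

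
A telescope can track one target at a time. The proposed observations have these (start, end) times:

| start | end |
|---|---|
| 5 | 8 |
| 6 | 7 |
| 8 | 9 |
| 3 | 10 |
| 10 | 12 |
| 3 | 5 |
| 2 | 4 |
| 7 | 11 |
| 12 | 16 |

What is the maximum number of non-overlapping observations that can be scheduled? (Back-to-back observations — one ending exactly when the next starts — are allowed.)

5

By end time: (2,4), (3,5), (6,7), (5,8), (8,9), (3,10), (7,11), (10,12), (12,16).
Pick (2,4); next start ≥ 4 → (6,7); next start ≥ 7 → (8,9); next start ≥ 9 → (10,12); next start ≥ 12 → (12,16).
Selected 5 observations.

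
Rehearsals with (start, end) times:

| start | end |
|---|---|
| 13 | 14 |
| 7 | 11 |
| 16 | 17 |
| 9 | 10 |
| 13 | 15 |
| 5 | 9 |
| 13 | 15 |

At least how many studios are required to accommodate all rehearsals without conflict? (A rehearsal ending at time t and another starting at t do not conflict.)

3

The answer is the maximum number of intervals overlapping at any instant.
starts: [5, 7, 9, 13, 13, 13, 16]
ends:   [9, 10, 11, 14, 15, 15, 17]
s5→1 s7→2 e9→1 s9→2 e10→1 e11→0 s13→1 s13→2 s13→3  — peak 3.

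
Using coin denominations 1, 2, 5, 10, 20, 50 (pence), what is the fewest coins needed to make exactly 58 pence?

Greedy: take as many of the largest coin as possible, then repeat with the remainder.
58 − 1×50→8 − 1×5→3 − 1×2→1 − 1×1→0
Total coins = 1 + 1 + 1 + 1 = 4

4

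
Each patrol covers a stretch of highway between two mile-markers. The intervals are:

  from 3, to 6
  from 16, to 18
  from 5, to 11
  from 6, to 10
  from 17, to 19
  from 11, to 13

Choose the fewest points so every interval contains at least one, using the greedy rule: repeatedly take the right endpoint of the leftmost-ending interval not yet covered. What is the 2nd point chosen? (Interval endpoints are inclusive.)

Process intervals by earliest right end; each time one isn't hit yet, stab at its right endpoint.
Sorted: [3,6] [6,10] [5,11] [11,13] [16,18] [17,19]
{[3,6],[6,10],[5,11]} hit by 6; {[11,13]} hit by 13; {[16,18],[17,19]} hit by 18.
Points: 6, 13, 18 (3 total).

13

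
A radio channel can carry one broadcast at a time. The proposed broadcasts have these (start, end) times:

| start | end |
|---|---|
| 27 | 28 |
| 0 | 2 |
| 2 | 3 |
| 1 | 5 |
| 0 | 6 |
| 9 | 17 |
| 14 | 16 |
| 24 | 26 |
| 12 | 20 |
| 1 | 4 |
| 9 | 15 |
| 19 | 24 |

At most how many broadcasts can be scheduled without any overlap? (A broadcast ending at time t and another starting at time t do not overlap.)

By end time: (0,2), (2,3), (1,4), (1,5), (0,6), (9,15), (14,16), (9,17), (12,20), (19,24), (24,26), (27,28).
Pick (0,2); next start ≥ 2 → (2,3); next start ≥ 3 → (9,15); next start ≥ 15 → (19,24); next start ≥ 24 → (24,26); next start ≥ 26 → (27,28).
Selected 6 broadcasts.

6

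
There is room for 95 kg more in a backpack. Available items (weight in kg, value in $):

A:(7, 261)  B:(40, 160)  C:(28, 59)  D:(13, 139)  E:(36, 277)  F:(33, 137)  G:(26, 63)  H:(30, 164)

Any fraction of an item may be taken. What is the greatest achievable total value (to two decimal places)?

878.36

Ratios (sorted): A 37.29, D 10.69, E 7.69, H 5.47, F 4.15, B 4.00, G 2.42, C 2.11
take A (7 @ 261); take D (13 @ 139); take E (36 @ 277); take H (30 @ 164); take 9/33 of F → 37.36. Capacity used 95/95.
Total value = 878.36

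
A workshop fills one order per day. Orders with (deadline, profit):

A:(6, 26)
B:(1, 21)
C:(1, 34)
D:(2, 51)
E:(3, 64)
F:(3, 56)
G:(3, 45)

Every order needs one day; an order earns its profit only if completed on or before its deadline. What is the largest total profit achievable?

Take jobs in profit order; each goes to the latest open slot no later than its deadline.
By profit: E(d3,64), F(d3,56), D(d2,51), G(d3,45), C(d1,34), A(d6,26), B(d1,21)
E→slot 3; F→slot 2; D→slot 1; G skipped; C skipped; A→slot 6; B skipped.
Profit = 51 + 56 + 64 + 26 = 197

197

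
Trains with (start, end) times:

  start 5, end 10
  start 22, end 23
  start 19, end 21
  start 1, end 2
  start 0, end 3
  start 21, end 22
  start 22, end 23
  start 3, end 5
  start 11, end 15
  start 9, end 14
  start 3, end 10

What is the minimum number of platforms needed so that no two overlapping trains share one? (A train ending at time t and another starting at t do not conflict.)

3

The answer is the maximum number of intervals overlapping at any instant.
Events (time:±→running): 0:+→1 1:+→2 2:-→1 3:-→0 3:+→1 3:+→2 5:-→1 5:+→2 9:+→3 … peak 3.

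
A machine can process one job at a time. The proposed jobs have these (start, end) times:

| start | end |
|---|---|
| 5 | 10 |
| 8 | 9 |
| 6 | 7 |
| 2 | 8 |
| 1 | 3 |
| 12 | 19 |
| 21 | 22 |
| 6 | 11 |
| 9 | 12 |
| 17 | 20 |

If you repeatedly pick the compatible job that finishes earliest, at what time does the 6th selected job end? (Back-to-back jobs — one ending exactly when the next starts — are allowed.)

By end time: (1,3), (6,7), (2,8), (8,9), (5,10), (6,11), (9,12), (12,19), (17,20), (21,22).
Pick (1,3); next start ≥ 3 → (6,7); next start ≥ 7 → (8,9); next start ≥ 9 → (9,12); next start ≥ 12 → (12,19); next start ≥ 19 → (21,22).
Selected: (1,3) (6,7) (8,9) (9,12) (12,19) (21,22)

22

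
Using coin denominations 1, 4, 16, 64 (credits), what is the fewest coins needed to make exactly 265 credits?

7

Use the largest denomination that fits, subtract, and repeat.
265 = 4×64 + 2×4 + 1×1
Total coins = 4 + 2 + 1 = 7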